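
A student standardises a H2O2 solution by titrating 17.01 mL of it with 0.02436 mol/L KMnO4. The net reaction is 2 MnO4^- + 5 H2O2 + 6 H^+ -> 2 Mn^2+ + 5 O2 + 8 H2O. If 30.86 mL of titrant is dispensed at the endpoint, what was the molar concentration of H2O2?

n(KMnO4) = 0.02436 x 0.03086 = 0.0007517 mol.
From the balanced equation, 2 mol KMnO4 reacts with 5 mol H2O2, so n(H2O2) = 0.0007517 x 5/2 = 0.001879 mol.
[H2O2] = 0.001879 / 0.01701 L = 0.110 M.

0.110 M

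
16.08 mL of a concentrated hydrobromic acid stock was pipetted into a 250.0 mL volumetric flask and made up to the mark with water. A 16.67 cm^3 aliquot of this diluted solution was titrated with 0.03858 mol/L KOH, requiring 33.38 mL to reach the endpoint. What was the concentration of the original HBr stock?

n(KOH) = 0.03858 x 0.03338 = 0.001288 mol.
n(HBr) in the aliquot = 0.001288 mol.
[diluted HBr] = 0.001288 / 0.01667 = 0.07725 M.
Dilution factor = 250.0/16.08 = 15.55, so [stock] = 0.07725 x 15.55 = 1.20 M.

1.20 M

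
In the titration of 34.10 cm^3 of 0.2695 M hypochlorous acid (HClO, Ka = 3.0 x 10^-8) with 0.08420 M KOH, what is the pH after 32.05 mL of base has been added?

Initial n(HClO) = 0.2695 x 0.03410 = 0.009190 mol.
n(KOH) added = 0.08420 x 0.03205 = 0.002699 mol, converting that many moles of HClO to ClO-.
Remaining n(HClO) = 0.006491 mol; n(ClO-) = 0.002699 mol.
By Henderson-Hasselbalch, pH = pKa + log([A^-]/[HA]) = 7.52 + log(0.002699/0.006491) = 7.52 + (-0.38) = 7.14.

7.14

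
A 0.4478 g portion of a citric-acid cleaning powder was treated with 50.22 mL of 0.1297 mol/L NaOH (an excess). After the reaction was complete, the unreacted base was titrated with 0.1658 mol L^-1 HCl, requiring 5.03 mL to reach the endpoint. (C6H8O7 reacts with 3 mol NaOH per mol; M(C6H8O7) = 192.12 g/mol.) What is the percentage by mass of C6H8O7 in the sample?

Total n(NaOH) added = 0.1297 x 0.05022 = 0.006514 mol.
n(HCl) used = 0.1658 x 0.005030 = 0.0008340 mol, which equals the excess n(NaOH).
So n(NaOH) consumed by the sample = 0.006514 - 0.0008340 = 0.005680 mol.
n(C6H8O7) = 0.005680 / 3 = 0.001893 mol.
mass C6H8O7 = 0.001893 x 192.12 = 0.3637 g, so %C6H8O7 = 0.3637/0.4478 x 100 = 81.2%.

81.2%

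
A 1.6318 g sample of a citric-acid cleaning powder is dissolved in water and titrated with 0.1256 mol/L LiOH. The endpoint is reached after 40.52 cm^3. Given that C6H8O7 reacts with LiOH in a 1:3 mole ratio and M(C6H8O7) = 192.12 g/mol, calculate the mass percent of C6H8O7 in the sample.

20.0%

n(LiOH) = 0.1256 x 0.04052 = 0.005089 mol.
n(C6H8O7) = 0.005089 / 3 = 0.001696 mol.
mass of C6H8O7 = 0.001696 x 192.12 = 0.3259 g.
% purity = 0.3259 / 1.6318 x 100 = 20.0%.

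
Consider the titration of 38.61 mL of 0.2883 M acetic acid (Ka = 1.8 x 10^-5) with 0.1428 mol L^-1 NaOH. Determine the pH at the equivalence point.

n(CH3COOH) = 0.2883 x 0.03861 = 0.01113 mol; V(NaOH) at equivalence = 0.01113/0.1428 = 0.07795 L.
At equivalence all the acid is converted to CH3COO-; total volume = 0.03861 + 0.07795 = 0.1166 L, so [CH3COO-] = 0.01113/0.1166 = 0.09550 M.
Kb = Kw/Ka = 1.0e-14 / 1.8 x 10^-5 = 5.56e-10.
[OH^-] = sqrt(Kb x [CH3COO-]) = sqrt(5.56e-10 x 0.09550) = 7.28e-6 M.
pOH = 5.14, so pH = 14.00 - 5.14 = 8.86.

8.86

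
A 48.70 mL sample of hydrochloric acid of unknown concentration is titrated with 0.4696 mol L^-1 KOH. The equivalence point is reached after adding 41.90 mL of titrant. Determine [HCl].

n(KOH) delivered = 0.4696 x 0.04190 = 0.01968 mol.
For a 1:1 reaction, n(HCl) = 0.01968 mol.
[HCl] = 0.01968 mol / 0.04870 L = 0.404 M.

0.404 M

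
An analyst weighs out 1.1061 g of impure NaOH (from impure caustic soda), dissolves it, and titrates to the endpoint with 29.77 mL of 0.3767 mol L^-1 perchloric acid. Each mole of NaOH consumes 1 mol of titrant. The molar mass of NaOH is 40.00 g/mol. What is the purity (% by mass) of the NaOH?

40.6%

n(HClO4) = 0.3767 x 0.02977 = 0.01121 mol.
n(NaOH) = 0.01121 / 1 = 0.01121 mol.
mass of NaOH = 0.01121 x 40.00 = 0.4486 g.
% purity = 0.4486 / 1.1061 x 100 = 40.6%.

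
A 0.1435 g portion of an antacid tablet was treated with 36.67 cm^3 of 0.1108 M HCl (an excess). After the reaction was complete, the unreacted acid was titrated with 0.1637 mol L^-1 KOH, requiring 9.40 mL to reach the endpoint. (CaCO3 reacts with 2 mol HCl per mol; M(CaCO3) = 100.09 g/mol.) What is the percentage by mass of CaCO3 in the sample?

Total n(HCl) added = 0.1108 x 0.03667 = 0.004063 mol.
n(KOH) used = 0.1637 x 0.009400 = 0.001539 mol, which equals the excess n(HCl).
So n(HCl) consumed by the sample = 0.004063 - 0.001539 = 0.002524 mol.
n(CaCO3) = 0.002524 / 2 = 0.001262 mol.
mass CaCO3 = 0.001262 x 100.09 = 0.1263 g, so %CaCO3 = 0.1263/0.1435 x 100 = 88.0%.

88.0%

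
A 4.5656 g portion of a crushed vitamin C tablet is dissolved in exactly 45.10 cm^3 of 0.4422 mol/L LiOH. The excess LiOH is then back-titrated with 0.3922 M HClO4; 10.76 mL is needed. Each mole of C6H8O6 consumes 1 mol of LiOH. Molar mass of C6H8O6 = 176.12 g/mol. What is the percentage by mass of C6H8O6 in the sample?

60.7%

Total n(LiOH) added = 0.4422 x 0.04510 = 0.01994 mol.
n(HClO4) used = 0.3922 x 0.01076 = 0.004220 mol, which equals the excess n(LiOH).
So n(LiOH) consumed by the sample = 0.01994 - 0.004220 = 0.01572 mol.
n(C6H8O6) = 0.01572 / 1 = 0.01572 mol.
mass C6H8O6 = 0.01572 x 176.12 = 2.769 g, so %C6H8O6 = 2.769/4.5656 x 100 = 60.7%.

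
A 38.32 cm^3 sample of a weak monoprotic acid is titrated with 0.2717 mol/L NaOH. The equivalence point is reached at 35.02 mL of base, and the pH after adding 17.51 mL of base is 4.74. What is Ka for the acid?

17.51 mL is half of the equivalence volume, so this is the half-equivalence point where [HA] = [A^-].
At half-equivalence pH = pKa, so pKa = 4.74.
Ka = 10^(-4.74) = 1.8 x 10^-5.

1.8 x 10^-5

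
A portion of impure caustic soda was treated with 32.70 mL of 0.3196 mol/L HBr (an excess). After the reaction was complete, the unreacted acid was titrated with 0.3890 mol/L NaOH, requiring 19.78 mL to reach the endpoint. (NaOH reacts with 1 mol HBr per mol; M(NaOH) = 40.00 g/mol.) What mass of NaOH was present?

Total n(HBr) added = 0.3196 x 0.03270 = 0.01045 mol.
n(NaOH) used = 0.3890 x 0.01978 = 0.007694 mol, which equals the excess n(HBr).
So n(HBr) consumed by the sample = 0.01045 - 0.007694 = 0.002756 mol.
n(NaOH) = 0.002756 / 1 = 0.002756 mol.
mass = 0.002756 mol x 40.00 g/mol = 0.110 g.

0.110 g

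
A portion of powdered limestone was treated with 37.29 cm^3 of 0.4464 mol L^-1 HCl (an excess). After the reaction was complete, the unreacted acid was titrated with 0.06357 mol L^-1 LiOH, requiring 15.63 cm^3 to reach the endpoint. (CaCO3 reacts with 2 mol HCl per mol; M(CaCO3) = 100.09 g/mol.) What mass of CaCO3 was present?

Total n(HCl) added = 0.4464 x 0.03729 = 0.01665 mol.
n(LiOH) used = 0.06357 x 0.01563 = 0.0009936 mol, which equals the excess n(HCl).
So n(HCl) consumed by the sample = 0.01665 - 0.0009936 = 0.01565 mol.
n(CaCO3) = 0.01565 / 2 = 0.007826 mol.
mass = 0.007826 mol x 100.09 g/mol = 0.783 g.

0.783 g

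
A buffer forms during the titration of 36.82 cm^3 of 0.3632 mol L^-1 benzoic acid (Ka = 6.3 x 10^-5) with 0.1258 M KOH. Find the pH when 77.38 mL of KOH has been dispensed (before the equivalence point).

Initial n(C6H5COOH) = 0.3632 x 0.03682 = 0.01337 mol.
n(KOH) added = 0.1258 x 0.07738 = 0.009734 mol, converting that many moles of C6H5COOH to C6H5COO-.
Remaining n(C6H5COOH) = 0.003639 mol; n(C6H5COO-) = 0.009734 mol.
By Henderson-Hasselbalch, pH = pKa + log([A^-]/[HA]) = 4.20 + log(0.009734/0.003639) = 4.20 + (+0.43) = 4.63.

4.63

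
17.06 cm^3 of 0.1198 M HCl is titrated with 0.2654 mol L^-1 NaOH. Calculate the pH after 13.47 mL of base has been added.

n(acid) = 0.1198 x 0.01706 = 0.002044 mol; n(NaOH) added = 0.2654 x 0.01347 = 0.003575 mol.
Base is in excess by 0.003575 - 0.002044 = 0.001531 mol in a total volume of 0.03053 L.
[OH^-] = 0.001531/0.03053 = 0.05015 M, so pOH = 1.30 and pH = 14.00 - 1.30 = 12.70.

12.70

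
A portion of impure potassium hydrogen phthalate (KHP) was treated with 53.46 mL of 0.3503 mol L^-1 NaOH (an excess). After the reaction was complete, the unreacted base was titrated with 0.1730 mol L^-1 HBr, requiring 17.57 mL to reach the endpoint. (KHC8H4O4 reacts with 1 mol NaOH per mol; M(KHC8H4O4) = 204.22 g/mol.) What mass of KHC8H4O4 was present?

3.20 g

Total n(NaOH) added = 0.3503 x 0.05346 = 0.01873 mol.
n(HBr) used = 0.1730 x 0.01757 = 0.003040 mol, which equals the excess n(NaOH).
So n(NaOH) consumed by the sample = 0.01873 - 0.003040 = 0.01569 mol.
n(KHC8H4O4) = 0.01569 / 1 = 0.01569 mol.
mass = 0.01569 mol x 204.22 g/mol = 3.20 g.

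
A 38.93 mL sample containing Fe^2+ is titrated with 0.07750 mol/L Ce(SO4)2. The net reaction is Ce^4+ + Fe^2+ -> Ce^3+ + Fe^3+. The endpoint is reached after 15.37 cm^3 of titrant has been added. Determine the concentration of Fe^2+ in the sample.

0.0306 M

n(Ce(SO4)2) = 0.07750 x 0.01537 = 0.001191 mol.
From the balanced equation, 1 mol Ce(SO4)2 reacts with 1 mol Fe^2+, so n(Fe^2+) = 0.001191 x 1/1 = 0.001191 mol.
[Fe^2+] = 0.001191 / 0.03893 L = 0.0306 M.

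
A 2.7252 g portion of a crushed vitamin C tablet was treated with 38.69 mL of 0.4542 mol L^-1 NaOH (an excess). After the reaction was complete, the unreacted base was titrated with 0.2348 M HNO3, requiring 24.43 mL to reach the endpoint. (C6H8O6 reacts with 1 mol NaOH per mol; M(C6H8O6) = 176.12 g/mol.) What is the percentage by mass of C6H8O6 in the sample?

Total n(NaOH) added = 0.4542 x 0.03869 = 0.01757 mol.
n(HNO3) used = 0.2348 x 0.02443 = 0.005736 mol, which equals the excess n(NaOH).
So n(NaOH) consumed by the sample = 0.01757 - 0.005736 = 0.01184 mol.
n(C6H8O6) = 0.01184 / 1 = 0.01184 mol.
mass C6H8O6 = 0.01184 x 176.12 = 2.085 g, so %C6H8O6 = 2.085/2.7252 x 100 = 76.5%.

76.5%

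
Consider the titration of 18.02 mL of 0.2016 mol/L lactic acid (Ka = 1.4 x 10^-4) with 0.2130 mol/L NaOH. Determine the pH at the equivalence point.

n(HC3H5O3) = 0.2016 x 0.01802 = 0.003633 mol; V(NaOH) at equivalence = 0.003633/0.2130 = 0.01706 L.
At equivalence all the acid is converted to C3H5O3-; total volume = 0.01802 + 0.01706 = 0.03508 L, so [C3H5O3-] = 0.003633/0.03508 = 0.1036 M.
Kb = Kw/Ka = 1.0e-14 / 1.4 x 10^-4 = 7.14e-11.
[OH^-] = sqrt(Kb x [C3H5O3-]) = sqrt(7.14e-11 x 0.1036) = 2.72e-6 M.
pOH = 5.57, so pH = 14.00 - 5.57 = 8.43.

8.43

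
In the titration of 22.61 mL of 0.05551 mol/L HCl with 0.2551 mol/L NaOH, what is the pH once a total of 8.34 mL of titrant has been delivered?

12.45

n(acid) = 0.05551 x 0.02261 = 0.001255 mol; n(NaOH) added = 0.2551 x 0.008340 = 0.002128 mol.
Base is in excess by 0.002128 - 0.001255 = 0.0008725 mol in a total volume of 0.03095 L.
[OH^-] = 0.0008725/0.03095 = 0.02819 M, so pOH = 1.55 and pH = 14.00 - 1.55 = 12.45.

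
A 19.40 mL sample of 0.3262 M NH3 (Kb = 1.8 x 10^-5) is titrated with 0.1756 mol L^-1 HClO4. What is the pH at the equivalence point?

5.10

n(NH3) = 0.3262 x 0.01940 = 0.006328 mol; V(HClO4) at equivalence = 0.006328/0.1756 = 0.03604 L.
At equivalence the base is fully converted to NH4+; total volume = 0.05544 L, so [NH4+] = 0.006328/0.05544 = 0.1142 M.
Ka(NH4+) = Kw/Kb = 1.0e-14 / 1.8 x 10^-5 = 5.56e-10.
[H^+] = sqrt(Ka x [NH4+]) = sqrt(5.56e-10 x 0.1142) = 7.96e-6 M.
pH = -log(7.96e-6) = 5.10.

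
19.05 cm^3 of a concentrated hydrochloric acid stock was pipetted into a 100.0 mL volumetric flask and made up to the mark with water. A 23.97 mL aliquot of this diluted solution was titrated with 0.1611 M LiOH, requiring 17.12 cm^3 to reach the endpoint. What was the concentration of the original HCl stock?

n(LiOH) = 0.1611 x 0.01712 = 0.002758 mol.
n(HCl) in the aliquot = 0.002758 mol.
[diluted HCl] = 0.002758 / 0.02397 = 0.1151 M.
Dilution factor = 100.0/19.05 = 5.249, so [stock] = 0.1151 x 5.249 = 0.604 M.

0.604 M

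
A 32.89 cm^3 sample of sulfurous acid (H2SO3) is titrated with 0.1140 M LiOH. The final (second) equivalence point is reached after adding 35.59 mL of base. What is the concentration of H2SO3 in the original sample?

0.0617 M

n(LiOH) = 0.1140 x 0.03559 = 0.004057 mol.
At the final (second) equivalence point, 2 mol OH^- react per mol H2SO3, so n(H2SO3) = 0.004057 / 2 = 0.002029 mol.
[H2SO3] = 0.002029 / 0.03289 L = 0.0617 M.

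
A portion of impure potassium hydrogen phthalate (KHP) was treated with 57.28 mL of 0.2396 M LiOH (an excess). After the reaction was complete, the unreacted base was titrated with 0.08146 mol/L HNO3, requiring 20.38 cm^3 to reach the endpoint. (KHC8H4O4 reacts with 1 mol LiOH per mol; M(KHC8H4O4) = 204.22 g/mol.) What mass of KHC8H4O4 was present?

2.46 g

Total n(LiOH) added = 0.2396 x 0.05728 = 0.01372 mol.
n(HNO3) used = 0.08146 x 0.02038 = 0.001660 mol, which equals the excess n(LiOH).
So n(LiOH) consumed by the sample = 0.01372 - 0.001660 = 0.01206 mol.
n(KHC8H4O4) = 0.01206 / 1 = 0.01206 mol.
mass = 0.01206 mol x 204.22 g/mol = 2.46 g.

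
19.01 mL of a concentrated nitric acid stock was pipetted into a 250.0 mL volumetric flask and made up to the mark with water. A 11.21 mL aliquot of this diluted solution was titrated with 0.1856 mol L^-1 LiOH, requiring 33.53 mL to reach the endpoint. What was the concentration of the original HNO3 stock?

n(LiOH) = 0.1856 x 0.03353 = 0.006223 mol.
n(HNO3) in the aliquot = 0.006223 mol.
[diluted HNO3] = 0.006223 / 0.01121 = 0.5551 M.
Dilution factor = 250.0/19.01 = 13.15, so [stock] = 0.5551 x 13.15 = 7.30 M.

7.30 M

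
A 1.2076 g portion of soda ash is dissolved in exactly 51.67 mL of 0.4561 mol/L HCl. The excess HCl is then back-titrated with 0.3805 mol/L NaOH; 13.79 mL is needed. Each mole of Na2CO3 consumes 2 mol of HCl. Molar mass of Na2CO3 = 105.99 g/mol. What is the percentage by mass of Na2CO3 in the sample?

Total n(HCl) added = 0.4561 x 0.05167 = 0.02357 mol.
n(NaOH) used = 0.3805 x 0.01379 = 0.005247 mol, which equals the excess n(HCl).
So n(HCl) consumed by the sample = 0.02357 - 0.005247 = 0.01832 mol.
n(Na2CO3) = 0.01832 / 2 = 0.009160 mol.
mass Na2CO3 = 0.009160 x 105.99 = 0.9708 g, so %Na2CO3 = 0.9708/1.2076 x 100 = 80.4%.

80.4%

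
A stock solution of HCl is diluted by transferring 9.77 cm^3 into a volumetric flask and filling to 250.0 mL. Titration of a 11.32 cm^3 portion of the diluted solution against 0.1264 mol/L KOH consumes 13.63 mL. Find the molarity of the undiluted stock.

3.89 M

n(KOH) = 0.1264 x 0.01363 = 0.001723 mol.
n(HCl) in the aliquot = 0.001723 mol.
[diluted HCl] = 0.001723 / 0.01132 = 0.1522 M.
Dilution factor = 250.0/9.770 = 25.59, so [stock] = 0.1522 x 25.59 = 3.89 M.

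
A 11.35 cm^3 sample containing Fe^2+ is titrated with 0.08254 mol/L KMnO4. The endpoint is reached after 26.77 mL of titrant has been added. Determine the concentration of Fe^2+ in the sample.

0.973 M

n(KMnO4) = 0.08254 x 0.02677 = 0.002210 mol.
From the balanced equation, 1 mol KMnO4 reacts with 5 mol Fe^2+, so n(Fe^2+) = 0.002210 x 5/1 = 0.01105 mol.
[Fe^2+] = 0.01105 / 0.01135 L = 0.973 M.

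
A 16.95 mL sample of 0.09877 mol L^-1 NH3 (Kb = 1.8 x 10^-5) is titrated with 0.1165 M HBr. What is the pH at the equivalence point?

5.26

n(NH3) = 0.09877 x 0.01695 = 0.001674 mol; V(HBr) at equivalence = 0.001674/0.1165 = 0.01437 L.
At equivalence the base is fully converted to NH4+; total volume = 0.03132 L, so [NH4+] = 0.001674/0.03132 = 0.05345 M.
Ka(NH4+) = Kw/Kb = 1.0e-14 / 1.8 x 10^-5 = 5.56e-10.
[H^+] = sqrt(Ka x [NH4+]) = sqrt(5.56e-10 x 0.05345) = 5.45e-6 M.
pH = -log(5.45e-6) = 5.26.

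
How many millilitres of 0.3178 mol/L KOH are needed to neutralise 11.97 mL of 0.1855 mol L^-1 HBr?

n(HBr) = 0.1855 mol/L x 0.01197 L = 0.002220 mol.
At equivalence n(KOH) = n(HBr) = 0.002220 mol.
V(KOH) = 0.002220 / 0.3178 = 0.006987 L = 6.99 mL.

6.99 mL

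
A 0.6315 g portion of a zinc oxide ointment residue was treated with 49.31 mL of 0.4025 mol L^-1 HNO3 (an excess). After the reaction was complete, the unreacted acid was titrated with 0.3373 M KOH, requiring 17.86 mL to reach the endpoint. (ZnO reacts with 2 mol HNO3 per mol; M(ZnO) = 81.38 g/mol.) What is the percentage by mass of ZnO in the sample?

89.1%

Total n(HNO3) added = 0.4025 x 0.04931 = 0.01985 mol.
n(KOH) used = 0.3373 x 0.01786 = 0.006024 mol, which equals the excess n(HNO3).
So n(HNO3) consumed by the sample = 0.01985 - 0.006024 = 0.01382 mol.
n(ZnO) = 0.01382 / 2 = 0.006912 mol.
mass ZnO = 0.006912 x 81.38 = 0.5625 g, so %ZnO = 0.5625/0.6315 x 100 = 89.1%.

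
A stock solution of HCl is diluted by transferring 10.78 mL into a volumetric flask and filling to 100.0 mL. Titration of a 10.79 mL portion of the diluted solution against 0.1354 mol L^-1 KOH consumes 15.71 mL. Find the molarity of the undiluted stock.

n(KOH) = 0.1354 x 0.01571 = 0.002127 mol.
n(HCl) in the aliquot = 0.002127 mol.
[diluted HCl] = 0.002127 / 0.01079 = 0.1971 M.
Dilution factor = 100.0/10.78 = 9.276, so [stock] = 0.1971 x 9.276 = 1.83 M.

1.83 M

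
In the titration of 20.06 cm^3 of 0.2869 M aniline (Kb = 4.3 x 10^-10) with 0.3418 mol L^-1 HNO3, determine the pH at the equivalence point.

2.72

n(C6H5NH2) = 0.2869 x 0.02006 = 0.005755 mol; V(HNO3) at equivalence = 0.005755/0.3418 = 0.01684 L.
At equivalence the base is fully converted to C6H5NH3+; total volume = 0.03690 L, so [C6H5NH3+] = 0.005755/0.03690 = 0.1560 M.
Ka(C6H5NH3+) = Kw/Kb = 1.0e-14 / 4.3 x 10^-10 = 2.33e-5.
[H^+] = sqrt(Ka x [C6H5NH3+]) = sqrt(2.33e-5 x 0.1560) = 0.00190 M.
pH = -log(0.00190) = 2.72.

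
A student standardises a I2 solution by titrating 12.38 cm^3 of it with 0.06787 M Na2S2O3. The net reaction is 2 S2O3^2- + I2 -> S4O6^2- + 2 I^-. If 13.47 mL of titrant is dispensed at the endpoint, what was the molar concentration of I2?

n(Na2S2O3) = 0.06787 x 0.01347 = 0.0009142 mol.
From the balanced equation, 2 mol Na2S2O3 reacts with 1 mol I2, so n(I2) = 0.0009142 x 1/2 = 0.0004571 mol.
[I2] = 0.0004571 / 0.01238 L = 0.0369 M.

0.0369 M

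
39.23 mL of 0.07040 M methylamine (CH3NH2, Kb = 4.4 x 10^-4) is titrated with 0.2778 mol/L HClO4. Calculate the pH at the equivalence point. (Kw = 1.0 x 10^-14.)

n(CH3NH2) = 0.07040 x 0.03923 = 0.002762 mol; V(HClO4) at equivalence = 0.002762/0.2778 = 0.009942 L.
At equivalence the base is fully converted to CH3NH3+; total volume = 0.04917 L, so [CH3NH3+] = 0.002762/0.04917 = 0.05617 M.
Ka(CH3NH3+) = Kw/Kb = 1.0e-14 / 4.4 x 10^-4 = 2.27e-11.
[H^+] = sqrt(Ka x [CH3NH3+]) = sqrt(2.27e-11 x 0.05617) = 1.13e-6 M.
pH = -log(1.13e-6) = 5.95.

5.95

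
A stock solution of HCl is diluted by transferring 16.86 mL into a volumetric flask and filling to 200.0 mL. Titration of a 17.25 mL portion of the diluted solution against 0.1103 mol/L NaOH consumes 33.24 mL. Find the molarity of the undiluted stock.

n(NaOH) = 0.1103 x 0.03324 = 0.003666 mol.
n(HCl) in the aliquot = 0.003666 mol.
[diluted HCl] = 0.003666 / 0.01725 = 0.2125 M.
Dilution factor = 200.0/16.86 = 11.86, so [stock] = 0.2125 x 11.86 = 2.52 M.

2.52 M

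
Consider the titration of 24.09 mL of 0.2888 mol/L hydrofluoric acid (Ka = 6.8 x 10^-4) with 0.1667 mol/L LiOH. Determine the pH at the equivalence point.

8.10

n(HF) = 0.2888 x 0.02409 = 0.006957 mol; V(LiOH) at equivalence = 0.006957/0.1667 = 0.04173 L.
At equivalence all the acid is converted to F-; total volume = 0.02409 + 0.04173 = 0.06582 L, so [F-] = 0.006957/0.06582 = 0.1057 M.
Kb = Kw/Ka = 1.0e-14 / 6.8 x 10^-4 = 1.47e-11.
[OH^-] = sqrt(Kb x [F-]) = sqrt(1.47e-11 x 0.1057) = 1.25e-6 M.
pOH = 5.90, so pH = 14.00 - 5.90 = 8.10.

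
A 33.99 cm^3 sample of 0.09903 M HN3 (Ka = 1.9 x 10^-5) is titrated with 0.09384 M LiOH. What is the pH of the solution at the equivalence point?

n(HN3) = 0.09903 x 0.03399 = 0.003366 mol; V(LiOH) at equivalence = 0.003366/0.09384 = 0.03587 L.
At equivalence all the acid is converted to N3-; total volume = 0.03399 + 0.03587 = 0.06986 L, so [N3-] = 0.003366/0.06986 = 0.04818 M.
Kb = Kw/Ka = 1.0e-14 / 1.9 x 10^-5 = 5.26e-10.
[OH^-] = sqrt(Kb x [N3-]) = sqrt(5.26e-10 x 0.04818) = 5.04e-6 M.
pOH = 5.30, so pH = 14.00 - 5.30 = 8.70.

8.70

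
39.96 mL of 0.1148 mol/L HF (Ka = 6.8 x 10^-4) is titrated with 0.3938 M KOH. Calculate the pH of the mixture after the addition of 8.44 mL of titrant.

Initial n(HF) = 0.1148 x 0.03996 = 0.004587 mol.
n(KOH) added = 0.3938 x 0.008440 = 0.003324 mol, converting that many moles of HF to F-.
Remaining n(HF) = 0.001264 mol; n(F-) = 0.003324 mol.
By Henderson-Hasselbalch, pH = pKa + log([A^-]/[HA]) = 3.17 + log(0.003324/0.001264) = 3.17 + (+0.42) = 3.59.

3.59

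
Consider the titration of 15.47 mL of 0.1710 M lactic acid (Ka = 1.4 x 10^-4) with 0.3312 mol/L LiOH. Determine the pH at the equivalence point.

n(HC3H5O3) = 0.1710 x 0.01547 = 0.002645 mol; V(LiOH) at equivalence = 0.002645/0.3312 = 0.007987 L.
At equivalence all the acid is converted to C3H5O3-; total volume = 0.01547 + 0.007987 = 0.02346 L, so [C3H5O3-] = 0.002645/0.02346 = 0.1128 M.
Kb = Kw/Ka = 1.0e-14 / 1.4 x 10^-4 = 7.14e-11.
[OH^-] = sqrt(Kb x [C3H5O3-]) = sqrt(7.14e-11 x 0.1128) = 2.84e-6 M.
pOH = 5.55, so pH = 14.00 - 5.55 = 8.45.

8.45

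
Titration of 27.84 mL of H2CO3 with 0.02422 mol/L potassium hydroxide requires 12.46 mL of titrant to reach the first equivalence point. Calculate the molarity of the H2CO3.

n(KOH) = 0.02422 x 0.01246 = 0.0003018 mol.
At the first equivalence point, 1 mol OH^- react per mol H2CO3, so n(H2CO3) = 0.0003018 / 1 = 0.0003018 mol.
[H2CO3] = 0.0003018 / 0.02784 L = 0.0108 M.

0.0108 M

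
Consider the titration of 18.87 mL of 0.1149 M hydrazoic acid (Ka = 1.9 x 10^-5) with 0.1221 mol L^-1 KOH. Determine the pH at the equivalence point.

n(HN3) = 0.1149 x 0.01887 = 0.002168 mol; V(KOH) at equivalence = 0.002168/0.1221 = 0.01776 L.
At equivalence all the acid is converted to N3-; total volume = 0.01887 + 0.01776 = 0.03663 L, so [N3-] = 0.002168/0.03663 = 0.05920 M.
Kb = Kw/Ka = 1.0e-14 / 1.9 x 10^-5 = 5.26e-10.
[OH^-] = sqrt(Kb x [N3-]) = sqrt(5.26e-10 x 0.05920) = 5.58e-6 M.
pOH = 5.25, so pH = 14.00 - 5.25 = 8.75.

8.75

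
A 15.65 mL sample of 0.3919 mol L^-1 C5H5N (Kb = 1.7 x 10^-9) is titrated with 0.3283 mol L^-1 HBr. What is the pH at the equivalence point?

n(C5H5N) = 0.3919 x 0.01565 = 0.006133 mol; V(HBr) at equivalence = 0.006133/0.3283 = 0.01868 L.
At equivalence the base is fully converted to C5H5NH+; total volume = 0.03433 L, so [C5H5NH+] = 0.006133/0.03433 = 0.1786 M.
Ka(C5H5NH+) = Kw/Kb = 1.0e-14 / 1.7 x 10^-9 = 5.88e-6.
[H^+] = sqrt(Ka x [C5H5NH+]) = sqrt(5.88e-6 x 0.1786) = 0.00103 M.
pH = -log(0.00103) = 2.99.

2.99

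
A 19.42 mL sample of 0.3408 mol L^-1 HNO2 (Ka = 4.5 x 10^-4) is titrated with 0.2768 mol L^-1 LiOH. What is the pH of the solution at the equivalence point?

n(HNO2) = 0.3408 x 0.01942 = 0.006618 mol; V(LiOH) at equivalence = 0.006618/0.2768 = 0.02391 L.
At equivalence all the acid is converted to NO2-; total volume = 0.01942 + 0.02391 = 0.04333 L, so [NO2-] = 0.006618/0.04333 = 0.1527 M.
Kb = Kw/Ka = 1.0e-14 / 4.5 x 10^-4 = 2.22e-11.
[OH^-] = sqrt(Kb x [NO2-]) = sqrt(2.22e-11 x 0.1527) = 1.84e-6 M.
pOH = 5.73, so pH = 14.00 - 5.73 = 8.27.

8.27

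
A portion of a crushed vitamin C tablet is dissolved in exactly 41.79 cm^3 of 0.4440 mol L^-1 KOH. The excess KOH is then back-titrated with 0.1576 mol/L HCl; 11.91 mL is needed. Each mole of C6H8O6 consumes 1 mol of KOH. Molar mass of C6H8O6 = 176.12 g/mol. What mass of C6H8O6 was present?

Total n(KOH) added = 0.4440 x 0.04179 = 0.01855 mol.
n(HCl) used = 0.1576 x 0.01191 = 0.001877 mol, which equals the excess n(KOH).
So n(KOH) consumed by the sample = 0.01855 - 0.001877 = 0.01668 mol.
n(C6H8O6) = 0.01668 / 1 = 0.01668 mol.
mass = 0.01668 mol x 176.12 g/mol = 2.94 g.

2.94 g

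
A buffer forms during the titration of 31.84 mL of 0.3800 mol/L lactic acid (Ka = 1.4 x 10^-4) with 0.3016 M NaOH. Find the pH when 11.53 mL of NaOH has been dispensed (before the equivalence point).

Initial n(HC3H5O3) = 0.3800 x 0.03184 = 0.01210 mol.
n(NaOH) added = 0.3016 x 0.01153 = 0.003477 mol, converting that many moles of HC3H5O3 to C3H5O3-.
Remaining n(HC3H5O3) = 0.008622 mol; n(C3H5O3-) = 0.003477 mol.
By Henderson-Hasselbalch, pH = pKa + log([A^-]/[HA]) = 3.85 + log(0.003477/0.008622) = 3.85 + (-0.39) = 3.46.

3.46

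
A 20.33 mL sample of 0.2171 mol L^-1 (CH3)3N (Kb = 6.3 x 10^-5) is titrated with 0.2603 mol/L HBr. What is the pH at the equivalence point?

5.36

n((CH3)3N) = 0.2171 x 0.02033 = 0.004414 mol; V(HBr) at equivalence = 0.004414/0.2603 = 0.01696 L.
At equivalence the base is fully converted to (CH3)3NH+; total volume = 0.03729 L, so [(CH3)3NH+] = 0.004414/0.03729 = 0.1184 M.
Ka((CH3)3NH+) = Kw/Kb = 1.0e-14 / 6.3 x 10^-5 = 1.59e-10.
[H^+] = sqrt(Ka x [(CH3)3NH+]) = sqrt(1.59e-10 x 0.1184) = 4.33e-6 M.
pH = -log(4.33e-6) = 5.36.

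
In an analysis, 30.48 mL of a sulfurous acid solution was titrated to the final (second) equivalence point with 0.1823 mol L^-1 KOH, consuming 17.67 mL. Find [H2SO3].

n(KOH) = 0.1823 x 0.01767 = 0.003221 mol.
At the final (second) equivalence point, 2 mol OH^- react per mol H2SO3, so n(H2SO3) = 0.003221 / 2 = 0.001611 mol.
[H2SO3] = 0.001611 / 0.03048 L = 0.0528 M.

0.0528 M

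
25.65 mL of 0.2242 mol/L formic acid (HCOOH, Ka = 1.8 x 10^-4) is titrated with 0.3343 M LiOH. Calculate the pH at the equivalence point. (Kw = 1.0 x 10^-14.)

8.44

n(HCOOH) = 0.2242 x 0.02565 = 0.005751 mol; V(LiOH) at equivalence = 0.005751/0.3343 = 0.01720 L.
At equivalence all the acid is converted to HCOO-; total volume = 0.02565 + 0.01720 = 0.04285 L, so [HCOO-] = 0.005751/0.04285 = 0.1342 M.
Kb = Kw/Ka = 1.0e-14 / 1.8 x 10^-4 = 5.56e-11.
[OH^-] = sqrt(Kb x [HCOO-]) = sqrt(5.56e-11 x 0.1342) = 2.73e-6 M.
pOH = 5.56, so pH = 14.00 - 5.56 = 8.44.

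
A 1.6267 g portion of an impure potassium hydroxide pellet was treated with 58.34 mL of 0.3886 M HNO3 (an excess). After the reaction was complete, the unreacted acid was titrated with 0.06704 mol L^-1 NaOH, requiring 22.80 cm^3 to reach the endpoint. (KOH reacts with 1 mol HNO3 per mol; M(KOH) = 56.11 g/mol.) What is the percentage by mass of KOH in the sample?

Total n(HNO3) added = 0.3886 x 0.05834 = 0.02267 mol.
n(NaOH) used = 0.06704 x 0.02280 = 0.001529 mol, which equals the excess n(HNO3).
So n(HNO3) consumed by the sample = 0.02267 - 0.001529 = 0.02114 mol.
n(KOH) = 0.02114 / 1 = 0.02114 mol.
mass KOH = 0.02114 x 56.11 = 1.186 g, so %KOH = 1.186/1.6267 x 100 = 72.9%.

72.9%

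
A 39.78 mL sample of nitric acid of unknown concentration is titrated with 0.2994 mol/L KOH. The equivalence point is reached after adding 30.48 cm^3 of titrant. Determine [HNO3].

n(KOH) delivered = 0.2994 x 0.03048 = 0.009126 mol.
For a 1:1 reaction, n(HNO3) = 0.009126 mol.
[HNO3] = 0.009126 mol / 0.03978 L = 0.229 M.

0.229 M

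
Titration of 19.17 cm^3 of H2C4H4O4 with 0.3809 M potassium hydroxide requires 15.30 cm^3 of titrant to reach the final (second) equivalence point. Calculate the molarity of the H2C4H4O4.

0.152 M

n(KOH) = 0.3809 x 0.01530 = 0.005828 mol.
At the final (second) equivalence point, 2 mol OH^- react per mol H2C4H4O4, so n(H2C4H4O4) = 0.005828 / 2 = 0.002914 mol.
[H2C4H4O4] = 0.002914 / 0.01917 L = 0.152 M.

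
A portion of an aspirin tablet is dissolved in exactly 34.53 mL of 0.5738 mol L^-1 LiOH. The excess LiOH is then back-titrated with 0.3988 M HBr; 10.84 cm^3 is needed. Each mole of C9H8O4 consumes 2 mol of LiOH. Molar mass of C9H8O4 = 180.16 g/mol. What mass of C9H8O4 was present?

Total n(LiOH) added = 0.5738 x 0.03453 = 0.01981 mol.
n(HBr) used = 0.3988 x 0.01084 = 0.004323 mol, which equals the excess n(LiOH).
So n(LiOH) consumed by the sample = 0.01981 - 0.004323 = 0.01549 mol.
n(C9H8O4) = 0.01549 / 2 = 0.007745 mol.
mass = 0.007745 mol x 180.16 g/mol = 1.40 g.

1.40 g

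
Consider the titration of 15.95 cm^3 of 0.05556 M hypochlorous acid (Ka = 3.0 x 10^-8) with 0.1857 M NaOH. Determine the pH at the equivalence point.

10.08

n(HClO) = 0.05556 x 0.01595 = 0.0008862 mol; V(NaOH) at equivalence = 0.0008862/0.1857 = 0.004772 L.
At equivalence all the acid is converted to ClO-; total volume = 0.01595 + 0.004772 = 0.02072 L, so [ClO-] = 0.0008862/0.02072 = 0.04277 M.
Kb = Kw/Ka = 1.0e-14 / 3.0 x 10^-8 = 3.33e-7.
[OH^-] = sqrt(Kb x [ClO-]) = sqrt(3.33e-7 x 0.04277) = 0.000119 M.
pOH = 3.92, so pH = 14.00 - 3.92 = 10.08.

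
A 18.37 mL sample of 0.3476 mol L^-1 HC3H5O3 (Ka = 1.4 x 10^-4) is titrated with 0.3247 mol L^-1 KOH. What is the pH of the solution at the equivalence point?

8.54

n(HC3H5O3) = 0.3476 x 0.01837 = 0.006385 mol; V(KOH) at equivalence = 0.006385/0.3247 = 0.01967 L.
At equivalence all the acid is converted to C3H5O3-; total volume = 0.01837 + 0.01967 = 0.03804 L, so [C3H5O3-] = 0.006385/0.03804 = 0.1679 M.
Kb = Kw/Ka = 1.0e-14 / 1.4 x 10^-4 = 7.14e-11.
[OH^-] = sqrt(Kb x [C3H5O3-]) = sqrt(7.14e-11 x 0.1679) = 3.46e-6 M.
pOH = 5.46, so pH = 14.00 - 5.46 = 8.54.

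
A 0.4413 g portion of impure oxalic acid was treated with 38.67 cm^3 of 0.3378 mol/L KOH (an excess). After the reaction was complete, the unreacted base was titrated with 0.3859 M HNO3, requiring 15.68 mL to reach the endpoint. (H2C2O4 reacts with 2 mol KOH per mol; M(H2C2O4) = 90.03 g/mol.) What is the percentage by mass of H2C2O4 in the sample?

Total n(KOH) added = 0.3378 x 0.03867 = 0.01306 mol.
n(HNO3) used = 0.3859 x 0.01568 = 0.006051 mol, which equals the excess n(KOH).
So n(KOH) consumed by the sample = 0.01306 - 0.006051 = 0.007012 mol.
n(H2C2O4) = 0.007012 / 2 = 0.003506 mol.
mass H2C2O4 = 0.003506 x 90.03 = 0.3156 g, so %H2C2O4 = 0.3156/0.4413 x 100 = 71.5%.

71.5%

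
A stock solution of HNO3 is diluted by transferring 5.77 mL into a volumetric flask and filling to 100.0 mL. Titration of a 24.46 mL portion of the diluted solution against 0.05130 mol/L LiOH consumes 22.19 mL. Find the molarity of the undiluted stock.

n(LiOH) = 0.05130 x 0.02219 = 0.001138 mol.
n(HNO3) in the aliquot = 0.001138 mol.
[diluted HNO3] = 0.001138 / 0.02446 = 0.04654 M.
Dilution factor = 100.0/5.770 = 17.33, so [stock] = 0.04654 x 17.33 = 0.807 M.

0.807 M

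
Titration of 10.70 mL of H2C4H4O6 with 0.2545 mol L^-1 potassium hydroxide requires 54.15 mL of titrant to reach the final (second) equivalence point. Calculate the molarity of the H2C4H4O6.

0.644 M

n(KOH) = 0.2545 x 0.05415 = 0.01378 mol.
At the final (second) equivalence point, 2 mol OH^- react per mol H2C4H4O6, so n(H2C4H4O6) = 0.01378 / 2 = 0.006891 mol.
[H2C4H4O6] = 0.006891 / 0.01070 L = 0.644 M.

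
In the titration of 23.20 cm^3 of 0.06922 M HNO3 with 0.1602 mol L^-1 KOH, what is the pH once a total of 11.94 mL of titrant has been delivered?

11.94

n(acid) = 0.06922 x 0.02320 = 0.001606 mol; n(KOH) added = 0.1602 x 0.01194 = 0.001913 mol.
Base is in excess by 0.001913 - 0.001606 = 0.0003069 mol in a total volume of 0.03514 L.
[OH^-] = 0.0003069/0.03514 = 0.008733 M, so pOH = 2.06 and pH = 14.00 - 2.06 = 11.94.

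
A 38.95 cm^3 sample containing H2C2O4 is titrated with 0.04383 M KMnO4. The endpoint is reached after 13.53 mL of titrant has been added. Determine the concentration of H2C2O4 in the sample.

0.0381 M

n(KMnO4) = 0.04383 x 0.01353 = 0.0005930 mol.
From the balanced equation, 2 mol KMnO4 reacts with 5 mol H2C2O4, so n(H2C2O4) = 0.0005930 x 5/2 = 0.001483 mol.
[H2C2O4] = 0.001483 / 0.03895 L = 0.0381 M.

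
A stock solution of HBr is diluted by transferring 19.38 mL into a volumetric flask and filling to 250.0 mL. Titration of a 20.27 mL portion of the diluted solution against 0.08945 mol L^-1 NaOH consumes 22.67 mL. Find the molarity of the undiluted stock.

1.29 M

n(NaOH) = 0.08945 x 0.02267 = 0.002028 mol.
n(HBr) in the aliquot = 0.002028 mol.
[diluted HBr] = 0.002028 / 0.02027 = 0.1000 M.
Dilution factor = 250.0/19.38 = 12.90, so [stock] = 0.1000 x 12.90 = 1.29 M.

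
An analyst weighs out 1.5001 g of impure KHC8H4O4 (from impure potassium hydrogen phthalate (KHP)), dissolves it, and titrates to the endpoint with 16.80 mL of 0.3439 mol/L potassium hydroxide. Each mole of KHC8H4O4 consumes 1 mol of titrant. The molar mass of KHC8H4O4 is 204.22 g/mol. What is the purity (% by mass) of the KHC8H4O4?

n(KOH) = 0.3439 x 0.01680 = 0.005778 mol.
n(KHC8H4O4) = 0.005778 / 1 = 0.005778 mol.
mass of KHC8H4O4 = 0.005778 x 204.22 = 1.180 g.
% purity = 1.180 / 1.5001 x 100 = 78.7%.

78.7%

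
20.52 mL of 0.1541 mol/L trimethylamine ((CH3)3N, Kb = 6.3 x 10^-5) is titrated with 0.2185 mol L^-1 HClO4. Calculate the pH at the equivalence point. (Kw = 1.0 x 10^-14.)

n((CH3)3N) = 0.1541 x 0.02052 = 0.003162 mol; V(HClO4) at equivalence = 0.003162/0.2185 = 0.01447 L.
At equivalence the base is fully converted to (CH3)3NH+; total volume = 0.03499 L, so [(CH3)3NH+] = 0.003162/0.03499 = 0.09037 M.
Ka((CH3)3NH+) = Kw/Kb = 1.0e-14 / 6.3 x 10^-5 = 1.59e-10.
[H^+] = sqrt(Ka x [(CH3)3NH+]) = sqrt(1.59e-10 x 0.09037) = 3.79e-6 M.
pH = -log(3.79e-6) = 5.42.

5.42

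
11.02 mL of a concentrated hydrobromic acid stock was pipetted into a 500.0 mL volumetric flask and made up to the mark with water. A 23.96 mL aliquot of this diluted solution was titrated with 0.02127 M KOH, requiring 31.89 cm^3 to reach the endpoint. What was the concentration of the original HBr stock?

n(KOH) = 0.02127 x 0.03189 = 0.0006783 mol.
n(HBr) in the aliquot = 0.0006783 mol.
[diluted HBr] = 0.0006783 / 0.02396 = 0.02831 M.
Dilution factor = 500.0/11.02 = 45.37, so [stock] = 0.02831 x 45.37 = 1.28 M.

1.28 M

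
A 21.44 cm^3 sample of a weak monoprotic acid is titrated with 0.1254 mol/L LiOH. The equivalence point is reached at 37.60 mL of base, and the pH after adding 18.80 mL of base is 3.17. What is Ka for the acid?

6.8 x 10^-4

18.80 mL is half of the equivalence volume, so this is the half-equivalence point where [HA] = [A^-].
At half-equivalence pH = pKa, so pKa = 3.17.
Ka = 10^(-3.17) = 6.8 x 10^-4.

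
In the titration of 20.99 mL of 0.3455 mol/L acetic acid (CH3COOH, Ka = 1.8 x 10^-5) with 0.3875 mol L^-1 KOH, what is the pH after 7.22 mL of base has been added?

4.54

Initial n(CH3COOH) = 0.3455 x 0.02099 = 0.007252 mol.
n(KOH) added = 0.3875 x 0.007220 = 0.002798 mol, converting that many moles of CH3COOH to CH3COO-.
Remaining n(CH3COOH) = 0.004454 mol; n(CH3COO-) = 0.002798 mol.
By Henderson-Hasselbalch, pH = pKa + log([A^-]/[HA]) = 4.74 + log(0.002798/0.004454) = 4.74 + (-0.20) = 4.54.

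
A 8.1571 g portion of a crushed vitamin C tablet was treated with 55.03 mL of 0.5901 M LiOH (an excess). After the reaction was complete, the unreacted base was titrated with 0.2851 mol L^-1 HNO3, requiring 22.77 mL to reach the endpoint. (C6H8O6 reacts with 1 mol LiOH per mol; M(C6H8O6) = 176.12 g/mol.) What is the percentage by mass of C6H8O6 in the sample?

56.1%

Total n(LiOH) added = 0.5901 x 0.05503 = 0.03247 mol.
n(HNO3) used = 0.2851 x 0.02277 = 0.006492 mol, which equals the excess n(LiOH).
So n(LiOH) consumed by the sample = 0.03247 - 0.006492 = 0.02598 mol.
n(C6H8O6) = 0.02598 / 1 = 0.02598 mol.
mass C6H8O6 = 0.02598 x 176.12 = 4.576 g, so %C6H8O6 = 4.576/8.1571 x 100 = 56.1%.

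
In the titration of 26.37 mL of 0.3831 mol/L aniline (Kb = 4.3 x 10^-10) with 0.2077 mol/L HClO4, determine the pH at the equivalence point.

n(C6H5NH2) = 0.3831 x 0.02637 = 0.01010 mol; V(HClO4) at equivalence = 0.01010/0.2077 = 0.04864 L.
At equivalence the base is fully converted to C6H5NH3+; total volume = 0.07501 L, so [C6H5NH3+] = 0.01010/0.07501 = 0.1347 M.
Ka(C6H5NH3+) = Kw/Kb = 1.0e-14 / 4.3 x 10^-10 = 2.33e-5.
[H^+] = sqrt(Ka x [C6H5NH3+]) = sqrt(2.33e-5 x 0.1347) = 0.00177 M.
pH = -log(0.00177) = 2.75.

2.75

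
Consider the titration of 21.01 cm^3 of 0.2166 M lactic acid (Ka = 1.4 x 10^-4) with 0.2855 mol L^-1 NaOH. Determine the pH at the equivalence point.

n(HC3H5O3) = 0.2166 x 0.02101 = 0.004551 mol; V(NaOH) at equivalence = 0.004551/0.2855 = 0.01594 L.
At equivalence all the acid is converted to C3H5O3-; total volume = 0.02101 + 0.01594 = 0.03695 L, so [C3H5O3-] = 0.004551/0.03695 = 0.1232 M.
Kb = Kw/Ka = 1.0e-14 / 1.4 x 10^-4 = 7.14e-11.
[OH^-] = sqrt(Kb x [C3H5O3-]) = sqrt(7.14e-11 x 0.1232) = 2.97e-6 M.
pOH = 5.53, so pH = 14.00 - 5.53 = 8.47.

8.47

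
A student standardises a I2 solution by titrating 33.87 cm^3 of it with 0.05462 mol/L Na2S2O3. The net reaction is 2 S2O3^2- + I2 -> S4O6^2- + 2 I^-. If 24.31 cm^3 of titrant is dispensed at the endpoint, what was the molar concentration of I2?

n(Na2S2O3) = 0.05462 x 0.02431 = 0.001328 mol.
From the balanced equation, 2 mol Na2S2O3 reacts with 1 mol I2, so n(I2) = 0.001328 x 1/2 = 0.0006639 mol.
[I2] = 0.0006639 / 0.03387 L = 0.0196 M.

0.0196 M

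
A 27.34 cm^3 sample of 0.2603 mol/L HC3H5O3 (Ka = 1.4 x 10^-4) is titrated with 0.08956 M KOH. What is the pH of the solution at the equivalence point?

n(HC3H5O3) = 0.2603 x 0.02734 = 0.007117 mol; V(KOH) at equivalence = 0.007117/0.08956 = 0.07946 L.
At equivalence all the acid is converted to C3H5O3-; total volume = 0.02734 + 0.07946 = 0.1068 L, so [C3H5O3-] = 0.007117/0.1068 = 0.06663 M.
Kb = Kw/Ka = 1.0e-14 / 1.4 x 10^-4 = 7.14e-11.
[OH^-] = sqrt(Kb x [C3H5O3-]) = sqrt(7.14e-11 x 0.06663) = 2.18e-6 M.
pOH = 5.66, so pH = 14.00 - 5.66 = 8.34.

8.34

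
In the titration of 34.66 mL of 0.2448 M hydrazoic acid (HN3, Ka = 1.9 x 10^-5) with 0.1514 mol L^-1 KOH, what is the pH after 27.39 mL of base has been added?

Initial n(HN3) = 0.2448 x 0.03466 = 0.008485 mol.
n(KOH) added = 0.1514 x 0.02739 = 0.004147 mol, converting that many moles of HN3 to N3-.
Remaining n(HN3) = 0.004338 mol; n(N3-) = 0.004147 mol.
By Henderson-Hasselbalch, pH = pKa + log([A^-]/[HA]) = 4.72 + log(0.004147/0.004338) = 4.72 + (-0.02) = 4.70.

4.70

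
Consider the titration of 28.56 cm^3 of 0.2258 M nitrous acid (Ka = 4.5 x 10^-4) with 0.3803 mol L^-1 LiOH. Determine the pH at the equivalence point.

n(HNO2) = 0.2258 x 0.02856 = 0.006449 mol; V(LiOH) at equivalence = 0.006449/0.3803 = 0.01696 L.
At equivalence all the acid is converted to NO2-; total volume = 0.02856 + 0.01696 = 0.04552 L, so [NO2-] = 0.006449/0.04552 = 0.1417 M.
Kb = Kw/Ka = 1.0e-14 / 4.5 x 10^-4 = 2.22e-11.
[OH^-] = sqrt(Kb x [NO2-]) = sqrt(2.22e-11 x 0.1417) = 1.77e-6 M.
pOH = 5.75, so pH = 14.00 - 5.75 = 8.25.

8.25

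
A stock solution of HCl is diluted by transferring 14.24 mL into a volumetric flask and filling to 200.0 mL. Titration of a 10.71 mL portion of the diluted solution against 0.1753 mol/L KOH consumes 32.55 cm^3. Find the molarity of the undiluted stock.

n(KOH) = 0.1753 x 0.03255 = 0.005706 mol.
n(HCl) in the aliquot = 0.005706 mol.
[diluted HCl] = 0.005706 / 0.01071 = 0.5328 M.
Dilution factor = 200.0/14.24 = 14.04, so [stock] = 0.5328 x 14.04 = 7.48 M.

7.48 M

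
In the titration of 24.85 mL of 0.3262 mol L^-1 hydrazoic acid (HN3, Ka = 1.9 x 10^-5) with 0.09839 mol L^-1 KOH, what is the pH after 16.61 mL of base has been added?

4.12

Initial n(HN3) = 0.3262 x 0.02485 = 0.008106 mol.
n(KOH) added = 0.09839 x 0.01661 = 0.001634 mol, converting that many moles of HN3 to N3-.
Remaining n(HN3) = 0.006472 mol; n(N3-) = 0.001634 mol.
By Henderson-Hasselbalch, pH = pKa + log([A^-]/[HA]) = 4.72 + log(0.001634/0.006472) = 4.72 + (-0.60) = 4.12.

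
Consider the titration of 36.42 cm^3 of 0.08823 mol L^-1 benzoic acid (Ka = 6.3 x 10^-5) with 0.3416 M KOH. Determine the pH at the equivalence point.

8.52

n(C6H5COOH) = 0.08823 x 0.03642 = 0.003213 mol; V(KOH) at equivalence = 0.003213/0.3416 = 0.009407 L.
At equivalence all the acid is converted to C6H5COO-; total volume = 0.03642 + 0.009407 = 0.04583 L, so [C6H5COO-] = 0.003213/0.04583 = 0.07012 M.
Kb = Kw/Ka = 1.0e-14 / 6.3 x 10^-5 = 1.59e-10.
[OH^-] = sqrt(Kb x [C6H5COO-]) = sqrt(1.59e-10 x 0.07012) = 3.34e-6 M.
pOH = 5.48, so pH = 14.00 - 5.48 = 8.52.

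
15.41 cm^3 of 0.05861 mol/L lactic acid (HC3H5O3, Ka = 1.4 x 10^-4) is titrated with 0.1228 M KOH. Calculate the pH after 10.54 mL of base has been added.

n(acid) = 0.05861 x 0.01541 = 0.0009032 mol; n(KOH) added = 0.1228 x 0.01054 = 0.001294 mol.
Base is in excess by 0.001294 - 0.0009032 = 0.0003911 mol in a total volume of 0.02595 L.
[OH^-] = 0.0003911/0.02595 = 0.01507 M, so pOH = 1.82 and pH = 14.00 - 1.82 = 12.18.

12.18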